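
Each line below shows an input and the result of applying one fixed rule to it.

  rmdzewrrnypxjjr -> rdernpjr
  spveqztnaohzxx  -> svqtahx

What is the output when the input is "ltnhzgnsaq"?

Each output is the input with this applied: keep every other character starting from the first (positions 1st, 3rd, 5th, ...).
Applying that to "ltnhzgnsaq" gives "lnzna".

lnzna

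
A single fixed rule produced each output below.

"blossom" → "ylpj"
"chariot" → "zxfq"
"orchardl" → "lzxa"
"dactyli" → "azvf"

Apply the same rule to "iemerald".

The rule is to keep every other character starting from the first (positions 1st, 3rd, 5th, ...), then shift every letter 3 places backward in the alphabet (wrapping around).
For "iemerald" the result is "fjoi".

fjoi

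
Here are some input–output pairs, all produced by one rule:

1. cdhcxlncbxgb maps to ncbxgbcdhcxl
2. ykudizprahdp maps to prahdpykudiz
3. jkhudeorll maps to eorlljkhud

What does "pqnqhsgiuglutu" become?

In each case the input is transformed by: swap the front and back halves of the string.
Applying that to "pqnqhsgiuglutu" gives "iuglutupqnqhsg".

iuglutupqnqhsg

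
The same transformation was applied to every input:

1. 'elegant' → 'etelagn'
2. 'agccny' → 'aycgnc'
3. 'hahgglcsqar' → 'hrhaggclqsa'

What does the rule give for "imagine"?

ieamign

The rule is to move the last character to the front, then swap each adjacent pair of characters (1↔2, 3↔4, ...).
Starting from "imagine": after the first operation, "eimagin"; after the second, "ieamign".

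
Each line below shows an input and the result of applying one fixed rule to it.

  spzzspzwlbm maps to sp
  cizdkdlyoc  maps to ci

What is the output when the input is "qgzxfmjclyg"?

qg

Each output is the input with this applied: keep only the first 2 characters.
Doing the same to "qgzxfmjclyg": "qg".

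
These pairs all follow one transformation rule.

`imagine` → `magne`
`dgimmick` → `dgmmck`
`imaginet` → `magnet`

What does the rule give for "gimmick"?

Looking at the pairs, the operation is to remove every "i".
Doing the same to "gimmick": "gmmck".

gmmck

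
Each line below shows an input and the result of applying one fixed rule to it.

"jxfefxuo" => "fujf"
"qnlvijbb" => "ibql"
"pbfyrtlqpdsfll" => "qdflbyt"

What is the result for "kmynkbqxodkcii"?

xdcimnb

The rule is to swap the front and back halves of the string, then keep every other character starting from the first (positions 1st, 3rd, 5th, ...).
Applying both steps to "kmynkbqxodkcii": "xodkciikmynkbq", then "xdcimnb".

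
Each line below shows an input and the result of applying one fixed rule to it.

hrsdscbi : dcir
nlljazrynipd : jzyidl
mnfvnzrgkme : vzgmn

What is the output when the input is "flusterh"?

sehl

The pattern: keep every other character starting from the second (positions 2nd, 4th, 6th, ...), then move the first character to the end.
Applying that to "flusterh" gives "sehl".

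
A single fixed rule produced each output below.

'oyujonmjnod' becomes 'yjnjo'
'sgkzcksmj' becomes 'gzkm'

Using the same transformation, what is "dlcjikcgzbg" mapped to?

The transformation: keep every other character starting from the second (positions 2nd, 4th, 6th, ...).
Applying that to "dlcjikcgzbg" gives "ljkgb".

ljkgb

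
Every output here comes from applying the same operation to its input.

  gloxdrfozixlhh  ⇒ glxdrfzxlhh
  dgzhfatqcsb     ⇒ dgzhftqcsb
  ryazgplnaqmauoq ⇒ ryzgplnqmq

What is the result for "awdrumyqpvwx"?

What's happening: remove every vowel.
So "awdrumyqpvwx" becomes "wdrmyqpvwx".

wdrmyqpvwx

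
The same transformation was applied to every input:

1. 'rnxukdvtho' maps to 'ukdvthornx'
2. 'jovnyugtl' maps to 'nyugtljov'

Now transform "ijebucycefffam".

Looking at the pairs, the operation is to move the first 3 characters to the end (rotate left by 3).
On "ijebucycefffam" that produces "bucycefffamije".

bucycefffamije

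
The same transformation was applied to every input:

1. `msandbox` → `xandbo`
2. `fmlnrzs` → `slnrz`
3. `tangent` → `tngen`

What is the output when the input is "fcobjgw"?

wobjg

What's happening: delete the first 2 characters, then move the last character to the front.
"fcobjgw" → "objgw" → "wobjg".
(Check on "msandbox": → "andbox" → "xandbo" ✓)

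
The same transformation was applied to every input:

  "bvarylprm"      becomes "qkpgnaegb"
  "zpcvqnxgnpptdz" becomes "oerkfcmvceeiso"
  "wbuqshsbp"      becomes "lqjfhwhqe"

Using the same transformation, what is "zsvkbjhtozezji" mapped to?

The transformation: shift every letter 11 places backward in the alphabet (wrapping around).
Applying that to "zsvkbjhtozezji" gives "ohkzqywidotoyx".

ohkzqywidotoyx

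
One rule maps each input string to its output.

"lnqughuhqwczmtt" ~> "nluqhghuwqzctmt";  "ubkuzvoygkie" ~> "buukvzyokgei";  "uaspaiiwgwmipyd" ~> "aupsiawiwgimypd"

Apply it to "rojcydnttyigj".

orcjdytnytgij

Looking at the pairs, the operation is to swap each adjacent pair of characters (1↔2, 3↔4, ...).
For "rojcydnttyigj" the result is "orcjdytnytgij".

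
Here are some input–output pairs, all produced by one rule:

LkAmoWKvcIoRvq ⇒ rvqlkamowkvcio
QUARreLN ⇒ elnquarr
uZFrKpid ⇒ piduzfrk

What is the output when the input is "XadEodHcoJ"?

cojxadeodh

What's happening: move the last 3 characters to the front (rotate right by 3), then convert every letter to lowercase.
Working it through for "XadEodHcoJ": intermediate "coJXadEodH", final "cojxadeodh".
(Check on "uZFrKpid": → "piduZFrK" → "piduzfrk" ✓)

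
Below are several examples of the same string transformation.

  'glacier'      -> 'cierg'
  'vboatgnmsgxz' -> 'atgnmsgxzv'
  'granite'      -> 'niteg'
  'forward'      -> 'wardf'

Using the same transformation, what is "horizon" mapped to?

Looking at the pairs, the operation is to move the first 3 characters to the end (rotate left by 3), then delete the last 2 characters.
Applying both steps to "horizon": "izonhor", then "izonh".

izonh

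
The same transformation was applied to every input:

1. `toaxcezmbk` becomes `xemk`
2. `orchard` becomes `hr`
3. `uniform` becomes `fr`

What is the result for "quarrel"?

re

In each case the input is transformed by: delete the first 2 characters, then keep every other character starting from the second (positions 2nd, 4th, 6th, ...).
Starting from "quarrel": after the first operation, "arrel"; after the second, "re".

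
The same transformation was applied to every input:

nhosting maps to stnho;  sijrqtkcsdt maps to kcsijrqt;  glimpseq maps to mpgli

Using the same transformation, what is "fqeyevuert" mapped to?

The transformation: delete the last 3 characters, then move the last 2 characters to the front (rotate right by 2).
"fqeyevuert" → "vufqeye".

vufqeye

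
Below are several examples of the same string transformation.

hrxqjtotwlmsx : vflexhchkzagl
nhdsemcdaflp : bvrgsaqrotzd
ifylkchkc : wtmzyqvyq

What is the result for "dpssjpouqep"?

rdggxdciesd

The pattern: shift every letter 12 places backward in the alphabet (wrapping around).
Applying that to "dpssjpouqep" gives "rdggxdciesd".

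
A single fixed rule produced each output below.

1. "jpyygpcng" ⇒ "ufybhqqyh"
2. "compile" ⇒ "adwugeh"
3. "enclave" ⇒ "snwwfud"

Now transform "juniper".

Each output is the input with this applied: move the last 3 characters to the front (rotate right by 3), then shift every letter 8 places backward in the alphabet (wrapping around).
On "juniper" that produces "hwjbmfa".

hwjbmfa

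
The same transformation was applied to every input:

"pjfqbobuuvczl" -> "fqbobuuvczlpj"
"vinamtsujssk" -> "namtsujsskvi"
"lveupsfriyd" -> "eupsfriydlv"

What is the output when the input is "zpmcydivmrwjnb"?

What's happening: move the first 2 characters to the end (rotate left by 2).
On "zpmcydivmrwjnb" that produces "mcydivmrwjnbzp".

mcydivmrwjnbzp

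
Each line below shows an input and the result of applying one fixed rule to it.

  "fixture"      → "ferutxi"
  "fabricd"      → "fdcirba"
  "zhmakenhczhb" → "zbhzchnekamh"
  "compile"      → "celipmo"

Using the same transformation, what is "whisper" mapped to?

wrepsih

Looking at the pairs, the operation is to reverse the string, then move the last character to the front.
"whisper" → "repsihw" → "wrepsih".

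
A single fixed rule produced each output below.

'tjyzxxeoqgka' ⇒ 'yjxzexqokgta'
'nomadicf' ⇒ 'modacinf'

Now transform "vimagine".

The pattern: move the first character to the end, then swap each adjacent pair of characters (1↔2, 3↔4, ...).
For "vimagine", step one produces "imaginev"; step two turns that into "miganive".

miganive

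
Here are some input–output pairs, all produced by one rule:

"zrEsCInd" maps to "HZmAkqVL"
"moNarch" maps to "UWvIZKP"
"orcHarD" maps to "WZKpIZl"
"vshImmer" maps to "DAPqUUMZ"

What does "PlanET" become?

xTIVmb

The pattern: flip the case of every letter, then shift every letter 8 places forward in the alphabet (wrapping around).
Applying both steps to "PlanET": "pLANet", then "xTIVmb".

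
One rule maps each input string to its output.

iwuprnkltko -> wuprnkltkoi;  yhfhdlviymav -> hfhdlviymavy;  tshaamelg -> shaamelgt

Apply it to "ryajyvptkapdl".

yajyvptkapdlr

The pattern: move the first character to the end.
"ryajyvptkapdl" → "yajyvptkapdlr".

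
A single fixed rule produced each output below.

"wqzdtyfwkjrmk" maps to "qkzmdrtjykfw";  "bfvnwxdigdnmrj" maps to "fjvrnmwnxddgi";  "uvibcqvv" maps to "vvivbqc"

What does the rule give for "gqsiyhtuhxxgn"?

qnsgixyxhhtu

The transformation: delete the first character, then take characters alternately from the front and the back (1st, last, 2nd, 2nd-last, ...).
Applying both steps to "gqsiyhtuhxxgn": "qsiyhtuhxxgn", then "qnsgixyxhhtu".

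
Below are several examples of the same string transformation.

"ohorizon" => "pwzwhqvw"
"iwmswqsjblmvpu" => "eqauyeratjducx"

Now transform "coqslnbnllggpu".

Each output is the input with this applied: swap each adjacent pair of characters (1↔2, 3↔4, ...), then shift every letter 8 places forward in the alphabet (wrapping around).
Applying both steps to "coqslnbnllggpu": "ocsqnlnbllggup", then "wkayvtvjttoocx".

wkayvtvjttoocx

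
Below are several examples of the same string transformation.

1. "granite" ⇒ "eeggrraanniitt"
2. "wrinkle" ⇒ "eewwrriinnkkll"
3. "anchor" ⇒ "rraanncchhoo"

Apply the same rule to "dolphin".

nnddoollpphhii

Looking at the pairs, the operation is to double every character, then move the last 2 characters to the front (rotate right by 2).
"dolphin" → "ddoollpphhiinn" → "nnddoollpphhii".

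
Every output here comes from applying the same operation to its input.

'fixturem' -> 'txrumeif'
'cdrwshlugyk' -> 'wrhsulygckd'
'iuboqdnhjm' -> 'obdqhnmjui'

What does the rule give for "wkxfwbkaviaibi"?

fxbwakiviaibkw

In each case the input is transformed by: move the first 2 characters to the end (rotate left by 2), then swap each adjacent pair of characters (1↔2, 3↔4, ...).
For "wkxfwbkaviaibi", step one produces "xfwbkaviaibiwk"; step two turns that into "fxbwakiviaibkw".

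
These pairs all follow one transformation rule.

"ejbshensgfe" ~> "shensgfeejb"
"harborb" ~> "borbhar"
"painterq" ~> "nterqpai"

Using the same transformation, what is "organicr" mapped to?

anicrorg

Looking at the pairs, the operation is to move the first 3 characters to the end (rotate left by 3).
Applying that to "organicr" gives "anicrorg".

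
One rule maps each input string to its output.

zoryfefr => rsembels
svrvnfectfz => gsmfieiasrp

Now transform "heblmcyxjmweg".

jrturoyzplkwz

Looking at the pairs, the operation is to shift every letter 13 places forward in the alphabet (wrapping around) — i.e. ROT13, then move the last 3 characters to the front (rotate right by 3).
Doing the same to "heblmcyxjmweg": "jrturoyzplkwz".
(Check on "svrvnfectfz": → "fieiasrpgsm" → "gsmfieiasrp" ✓)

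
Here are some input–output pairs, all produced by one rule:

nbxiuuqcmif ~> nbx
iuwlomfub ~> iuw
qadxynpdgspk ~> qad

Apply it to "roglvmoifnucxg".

The rule is to keep only the first 3 characters.
Applying that to "roglvmoifnucxg" gives "rog".

rog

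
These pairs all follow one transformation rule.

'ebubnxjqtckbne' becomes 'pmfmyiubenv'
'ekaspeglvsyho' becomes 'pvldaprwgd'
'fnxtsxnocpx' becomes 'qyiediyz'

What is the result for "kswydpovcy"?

vdhjoaz

Rule — delete the last 3 characters, then shift every letter 11 places forward in the alphabet (wrapping around).
On "kswydpovcy": the first step gives "kswydpo", and the second then gives "vdhjoaz".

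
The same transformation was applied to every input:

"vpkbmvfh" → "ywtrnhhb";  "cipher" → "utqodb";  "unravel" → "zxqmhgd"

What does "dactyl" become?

xpomkf

What's happening: shift every letter 12 places forward in the alphabet (wrapping around), then sort the characters into reverse alphabetical order.
Working it through for "dactyl": intermediate "pmofkx", final "xpomkf".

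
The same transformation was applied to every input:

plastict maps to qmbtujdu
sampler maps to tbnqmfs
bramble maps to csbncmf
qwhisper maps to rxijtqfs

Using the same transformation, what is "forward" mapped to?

gpsxbse

What's happening: shift every letter 1 place forward in the alphabet (wrapping around).
Doing the same to "forward": "gpsxbse".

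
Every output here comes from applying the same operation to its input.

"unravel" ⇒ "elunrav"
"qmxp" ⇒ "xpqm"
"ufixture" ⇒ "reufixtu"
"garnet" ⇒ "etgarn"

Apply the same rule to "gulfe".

fegul

Rule — move the last 2 characters to the front (rotate right by 2).
For "gulfe" the result is "fegul".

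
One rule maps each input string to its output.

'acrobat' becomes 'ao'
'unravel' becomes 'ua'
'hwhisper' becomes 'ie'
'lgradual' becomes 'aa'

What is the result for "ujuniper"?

ue

Each output is the input with this applied: keep one character in every 3, starting at position 1 (positions 1st, 4th, 7th, ...), then keep only the vowels.
Applying both steps to "ujuniper": "une", then "ue".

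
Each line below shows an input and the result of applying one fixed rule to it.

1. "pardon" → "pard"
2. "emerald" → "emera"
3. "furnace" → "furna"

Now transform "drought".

What's happening: delete the last 2 characters.
"drought" → "droug".

droug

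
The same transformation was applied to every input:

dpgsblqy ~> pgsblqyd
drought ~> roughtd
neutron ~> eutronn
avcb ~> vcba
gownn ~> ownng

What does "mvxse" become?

vxsem

The transformation: move the first character to the end.
For "mvxse" the result is "vxsem".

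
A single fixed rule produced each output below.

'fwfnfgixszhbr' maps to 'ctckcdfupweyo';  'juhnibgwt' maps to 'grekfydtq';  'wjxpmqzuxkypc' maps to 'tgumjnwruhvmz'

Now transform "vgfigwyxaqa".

What's happening: shift every letter 3 places backward in the alphabet (wrapping around).
Doing the same to "vgfigwyxaqa": "sdcfdtvuxnx".

sdcfdtvuxnx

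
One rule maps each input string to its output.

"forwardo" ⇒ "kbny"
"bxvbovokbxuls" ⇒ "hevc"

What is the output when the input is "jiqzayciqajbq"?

ktla

The rule is to shift every letter 10 places forward in the alphabet (wrapping around), then keep only the last 4 characters.
Applying both steps to "jiqzayciqajbq": "tsajkimsaktla", then "ktla".
(Check on "bxvbovokbxuls": → "lhflyfyulhevc" → "hevc" ✓)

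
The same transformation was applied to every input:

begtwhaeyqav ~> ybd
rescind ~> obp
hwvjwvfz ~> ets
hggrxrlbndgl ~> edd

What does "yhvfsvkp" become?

Looking at the pairs, the operation is to shift every letter 3 places backward in the alphabet (wrapping around), then keep only the first 3 characters.
Applying that to "yhvfsvkp" gives "ves".

ves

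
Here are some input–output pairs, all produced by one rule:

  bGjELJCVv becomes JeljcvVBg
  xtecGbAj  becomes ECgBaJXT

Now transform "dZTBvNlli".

tbVnLLIDz

What's happening: move the first 2 characters to the end (rotate left by 2), then flip the case of every letter.
"dZTBvNlli" → "TBvNllidZ" → "tbVnLLIDz".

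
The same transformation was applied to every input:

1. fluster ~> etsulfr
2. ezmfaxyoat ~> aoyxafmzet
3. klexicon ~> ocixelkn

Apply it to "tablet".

What's happening: move the last character to the front, then reverse the string.
"tablet" → "elbatt".

elbatt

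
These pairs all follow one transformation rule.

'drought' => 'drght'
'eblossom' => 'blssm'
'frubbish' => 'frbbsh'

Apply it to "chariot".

The pattern: remove every vowel.
Applying that to "chariot" gives "chrt".

chrt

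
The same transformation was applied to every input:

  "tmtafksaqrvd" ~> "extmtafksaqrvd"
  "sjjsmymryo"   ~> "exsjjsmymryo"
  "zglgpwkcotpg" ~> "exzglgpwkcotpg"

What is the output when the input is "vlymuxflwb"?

Looking at the pairs, the operation is to prepend "ex".
On "vlymuxflwb" that produces "exvlymuxflwb".

exvlymuxflwb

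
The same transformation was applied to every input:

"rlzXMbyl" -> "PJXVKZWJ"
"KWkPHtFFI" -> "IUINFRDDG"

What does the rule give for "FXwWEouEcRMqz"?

The transformation: shift every letter 2 places backward in the alphabet (wrapping around), then convert every letter to uppercase.
For "FXwWEouEcRMqz" the result is "DVUUCMSCAPKOX".
(Check on "rlzXMbyl": → "pjxVKzwj" → "PJXVKZWJ" ✓)

DVUUCMSCAPKOX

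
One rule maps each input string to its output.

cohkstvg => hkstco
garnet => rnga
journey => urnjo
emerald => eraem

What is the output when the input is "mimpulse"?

mpulmi

The pattern: delete the last 2 characters, then move the first 2 characters to the end (rotate left by 2).
Applying that to "mimpulse" gives "mpulmi".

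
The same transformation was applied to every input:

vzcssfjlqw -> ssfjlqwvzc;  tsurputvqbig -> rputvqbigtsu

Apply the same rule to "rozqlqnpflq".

qlqnpflqroz

The pattern: move the first 3 characters to the end (rotate left by 3).
So "rozqlqnpflq" becomes "qlqnpflqroz".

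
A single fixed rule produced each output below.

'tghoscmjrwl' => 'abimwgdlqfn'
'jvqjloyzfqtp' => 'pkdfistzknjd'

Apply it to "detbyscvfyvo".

In each case the input is transformed by: shift every letter 6 places backward in the alphabet (wrapping around), then move the first character to the end.
For "detbyscvfyvo", step one produces "xynvsmwpzspi"; step two turns that into "ynvsmwpzspix".

ynvsmwpzspix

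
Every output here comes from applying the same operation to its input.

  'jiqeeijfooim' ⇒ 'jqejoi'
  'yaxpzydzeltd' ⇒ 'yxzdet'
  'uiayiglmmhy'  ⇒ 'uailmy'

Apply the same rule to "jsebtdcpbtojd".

Each output is the input with this applied: keep every other character starting from the first (positions 1st, 3rd, 5th, ...).
So "jsebtdcpbtojd" becomes "jetcbod".

jetcbod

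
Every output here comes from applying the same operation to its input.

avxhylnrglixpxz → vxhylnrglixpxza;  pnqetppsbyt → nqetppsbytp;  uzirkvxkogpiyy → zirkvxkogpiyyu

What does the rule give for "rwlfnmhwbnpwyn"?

The transformation: move the first character to the end.
For "rwlfnmhwbnpwyn" the result is "wlfnmhwbnpwynr".

wlfnmhwbnpwynr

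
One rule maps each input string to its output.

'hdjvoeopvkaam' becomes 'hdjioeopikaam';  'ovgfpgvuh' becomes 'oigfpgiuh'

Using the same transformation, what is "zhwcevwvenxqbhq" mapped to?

Each output is the input with this applied: replace every "v" with "i".
Applying that to "zhwcevwvenxqbhq" gives "zhwceiwienxqbhq".

zhwceiwienxqbhq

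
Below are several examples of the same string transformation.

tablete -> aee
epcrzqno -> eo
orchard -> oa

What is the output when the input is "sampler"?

The transformation: keep only the vowels.
"sampler" → "ae".

ae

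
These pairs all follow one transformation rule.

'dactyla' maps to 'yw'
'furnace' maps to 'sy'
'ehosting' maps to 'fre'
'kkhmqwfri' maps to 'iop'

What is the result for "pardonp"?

In each case the input is transformed by: keep one character in every 3, starting at position 2 (positions 2nd, 5th, 8th, ...), then shift every letter 2 places backward in the alphabet (wrapping around).
On "pardonp": the first step gives "ao", and the second then gives "ym".

ym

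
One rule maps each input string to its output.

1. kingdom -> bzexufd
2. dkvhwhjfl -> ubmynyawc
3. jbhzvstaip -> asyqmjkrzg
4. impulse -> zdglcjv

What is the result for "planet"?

gcrevk

What's happening: shift every letter 9 places backward in the alphabet (wrapping around).
"planet" → "gcrevk".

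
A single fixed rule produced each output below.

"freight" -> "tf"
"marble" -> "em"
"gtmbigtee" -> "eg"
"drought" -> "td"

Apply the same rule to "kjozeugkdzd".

dk

The transformation: move the first character to the end, then keep only the last 2 characters.
Applying both steps to "kjozeugkdzd": "jozeugkdzdk", then "dk".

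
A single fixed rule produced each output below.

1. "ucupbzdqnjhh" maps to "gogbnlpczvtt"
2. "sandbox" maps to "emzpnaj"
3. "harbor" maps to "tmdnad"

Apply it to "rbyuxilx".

dnkgjuxj

The rule is to shift every letter 12 places forward in the alphabet (wrapping around).
So "rbyuxilx" becomes "dnkgjuxj".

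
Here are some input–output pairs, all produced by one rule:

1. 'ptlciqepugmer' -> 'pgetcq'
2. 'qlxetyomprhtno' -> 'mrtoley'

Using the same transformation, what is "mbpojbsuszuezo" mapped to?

What's happening: keep every other character starting from the second (positions 2nd, 4th, 6th, ...), then move the first 3 characters to the end (rotate left by 3).
Working it through for "mbpojbsuszuezo": intermediate "bobuzeo", final "uzeobob".

uzeobob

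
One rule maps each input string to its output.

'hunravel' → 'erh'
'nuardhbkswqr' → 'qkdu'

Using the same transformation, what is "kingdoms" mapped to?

The transformation: reverse the string, then keep one character in every 3, starting at position 2 (positions 2nd, 5th, 8th, ...).
For "kingdoms", step one produces "smodgnik"; step two turns that into "mgk".

mgk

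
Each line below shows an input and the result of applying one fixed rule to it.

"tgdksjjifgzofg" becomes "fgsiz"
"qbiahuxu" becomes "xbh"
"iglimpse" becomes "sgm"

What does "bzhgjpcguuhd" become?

What's happening: move the last 3 characters to the front (rotate right by 3), then keep one character in every 3, starting at position 2 (positions 2nd, 5th, 8th, ...).
"bzhgjpcguuhd" → "uhdbzhgjpcgu" → "hzjg".

hzjg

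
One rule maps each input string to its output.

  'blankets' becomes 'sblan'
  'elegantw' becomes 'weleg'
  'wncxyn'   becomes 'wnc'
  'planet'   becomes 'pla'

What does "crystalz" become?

zcrys

The transformation: swap the front and back halves of the string, then delete the first 3 characters.
"crystalz" → "talzcrys" → "zcrys".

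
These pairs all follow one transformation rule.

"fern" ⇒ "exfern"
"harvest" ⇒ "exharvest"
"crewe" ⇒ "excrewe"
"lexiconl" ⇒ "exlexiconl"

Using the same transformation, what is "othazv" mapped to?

exothazv

The transformation: prepend "ex".
"othazv" → "exothazv".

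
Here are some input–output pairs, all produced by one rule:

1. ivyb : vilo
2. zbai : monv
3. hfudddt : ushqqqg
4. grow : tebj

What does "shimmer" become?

fuvzzre

Looking at the pairs, the operation is to shift every letter 13 places forward in the alphabet (wrapping around) — i.e. ROT13.
Applying that to "shimmer" gives "fuvzzre".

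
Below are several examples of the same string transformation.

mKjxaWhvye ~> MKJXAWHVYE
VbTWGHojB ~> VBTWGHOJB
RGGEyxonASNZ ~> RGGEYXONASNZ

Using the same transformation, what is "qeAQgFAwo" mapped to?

QEAQGFAWO

In each case the input is transformed by: convert every letter to uppercase.
Doing the same to "qeAQgFAwo": "QEAQGFAWO".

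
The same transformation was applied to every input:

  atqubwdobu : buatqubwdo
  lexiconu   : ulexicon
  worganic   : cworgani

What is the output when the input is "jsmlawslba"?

What's happening: move the first 3 characters to the end (rotate left by 3), then swap the front and back halves of the string.
"jsmlawslba" → "lawslbajsm" → "bajsmlawsl".
(Check on "lexiconu": → "iconulex" → "ulexicon" ✓)

bajsmlawsl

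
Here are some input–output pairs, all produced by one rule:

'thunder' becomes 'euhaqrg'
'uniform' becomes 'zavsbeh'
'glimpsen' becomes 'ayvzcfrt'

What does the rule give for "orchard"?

qepuneb

The pattern: swap the first and last characters, then shift every letter 13 places forward in the alphabet (wrapping around) — i.e. ROT13.
On "orchard": the first step gives "drcharo", and the second then gives "qepuneb".
(Check on "glimpsen": → "nlimpseg" → "ayvzcfrt" ✓)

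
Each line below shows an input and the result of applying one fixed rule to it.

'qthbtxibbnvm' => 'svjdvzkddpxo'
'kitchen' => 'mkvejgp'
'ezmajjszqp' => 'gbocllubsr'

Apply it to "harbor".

The transformation: shift every letter 2 places forward in the alphabet (wrapping around).
For "harbor" the result is "jctdqt".

jctdqt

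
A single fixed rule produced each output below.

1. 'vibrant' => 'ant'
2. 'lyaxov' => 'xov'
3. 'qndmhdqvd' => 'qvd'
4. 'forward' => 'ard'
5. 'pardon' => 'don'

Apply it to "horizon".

What's happening: keep only the last 3 characters.
Applying that to "horizon" gives "zon".

zon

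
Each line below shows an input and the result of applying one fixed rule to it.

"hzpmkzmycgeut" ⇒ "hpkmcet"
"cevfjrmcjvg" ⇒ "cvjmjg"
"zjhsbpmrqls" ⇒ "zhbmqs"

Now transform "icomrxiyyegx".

The rule is to keep every other character starting from the first (positions 1st, 3rd, 5th, ...).
For "icomrxiyyegx" the result is "ioriyg".

ioriyg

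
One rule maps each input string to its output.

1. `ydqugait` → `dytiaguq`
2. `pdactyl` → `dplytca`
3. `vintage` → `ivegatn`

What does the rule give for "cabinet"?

In each case the input is transformed by: move the first 2 characters to the end (rotate left by 2), then reverse the string.
Doing the same to "cabinet": "actenib".

actenib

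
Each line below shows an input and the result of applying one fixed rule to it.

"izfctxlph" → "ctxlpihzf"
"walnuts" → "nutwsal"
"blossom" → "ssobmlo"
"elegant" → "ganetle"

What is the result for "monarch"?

arcmhon

Rule — swap the first and last characters, then move the first 3 characters to the end (rotate left by 3).
Starting from "monarch": after the first operation, "honarcm"; after the second, "arcmhon".
(Check on "blossom": → "mlossob" → "ssobmlo" ✓)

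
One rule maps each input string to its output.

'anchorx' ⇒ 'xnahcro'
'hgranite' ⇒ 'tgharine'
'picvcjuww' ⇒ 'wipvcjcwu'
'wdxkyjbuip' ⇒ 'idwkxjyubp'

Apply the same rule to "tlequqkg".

What's happening: swap each adjacent pair of characters (1↔2, 3↔4, ...), then move the last character to the front.
On "tlequqkg": the first step gives "ltqequgk", and the second then gives "kltqequg".

kltqequg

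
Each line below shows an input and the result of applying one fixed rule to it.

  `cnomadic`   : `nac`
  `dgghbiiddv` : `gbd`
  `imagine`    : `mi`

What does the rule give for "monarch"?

or

In each case the input is transformed by: keep one character in every 3, starting at position 2 (positions 2nd, 5th, 8th, ...).
On "monarch" that produces "or".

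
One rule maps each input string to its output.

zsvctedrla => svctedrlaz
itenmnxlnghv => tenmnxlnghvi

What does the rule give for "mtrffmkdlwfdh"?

trffmkdlwfdhm

The transformation: move the first character to the end.
Applying that to "mtrffmkdlwfdh" gives "trffmkdlwfdhm".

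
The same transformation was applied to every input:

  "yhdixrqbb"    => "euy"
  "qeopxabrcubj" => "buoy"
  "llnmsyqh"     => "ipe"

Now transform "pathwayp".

The rule is to shift every letter 3 places backward in the alphabet (wrapping around), then keep one character in every 3, starting at position 2 (positions 2nd, 5th, 8th, ...).
Applying both steps to "pathwayp": "mxqetxvm", then "xtm".

xtm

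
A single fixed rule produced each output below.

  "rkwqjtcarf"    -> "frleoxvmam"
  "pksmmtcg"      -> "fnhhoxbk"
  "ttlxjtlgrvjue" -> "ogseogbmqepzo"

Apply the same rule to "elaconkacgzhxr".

gvxjifvxbucsmz

Each output is the input with this applied: shift every letter 5 places backward in the alphabet (wrapping around), then move the first character to the end.
Working it through for "elaconkacgzhxr": intermediate "zgvxjifvxbucsm", final "gvxjifvxbucsmz".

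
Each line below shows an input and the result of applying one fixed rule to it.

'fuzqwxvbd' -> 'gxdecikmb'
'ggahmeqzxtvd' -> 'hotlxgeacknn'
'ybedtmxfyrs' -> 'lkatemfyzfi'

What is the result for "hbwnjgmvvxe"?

duqntcceloi

Looking at the pairs, the operation is to shift every letter 7 places forward in the alphabet (wrapping around), then move the first 2 characters to the end (rotate left by 2).
On "hbwnjgmvvxe" that produces "duqntcceloi".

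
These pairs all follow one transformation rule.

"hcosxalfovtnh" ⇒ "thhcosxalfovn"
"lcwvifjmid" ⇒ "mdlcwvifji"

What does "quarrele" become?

eequarrl

The rule is to move the last 2 characters to the front (rotate right by 2), then swap the first and last characters.
On "quarrele": the first step gives "lequarre", and the second then gives "eequarrl".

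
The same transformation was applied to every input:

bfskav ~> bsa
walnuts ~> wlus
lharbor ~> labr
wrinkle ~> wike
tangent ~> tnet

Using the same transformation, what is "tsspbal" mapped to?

tsbl

Each output is the input with this applied: keep every other character starting from the first (positions 1st, 3rd, 5th, ...).
So "tsspbal" becomes "tsbl".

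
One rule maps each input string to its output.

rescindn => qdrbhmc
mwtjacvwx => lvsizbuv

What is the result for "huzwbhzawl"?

What's happening: shift every letter 1 place backward in the alphabet (wrapping around), then delete the last character.
Working it through for "huzwbhzawl": intermediate "gtyvagyzvk", final "gtyvagyzv".
(Check on "mwtjacvwx": → "lvsizbuvw" → "lvsizbuv" ✓)

gtyvagyzv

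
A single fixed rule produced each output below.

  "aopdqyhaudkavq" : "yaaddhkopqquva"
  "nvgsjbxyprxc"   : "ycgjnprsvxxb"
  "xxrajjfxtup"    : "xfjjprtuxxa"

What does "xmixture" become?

The transformation: sort the characters into alphabetical order, then swap the first and last characters.
Applying that to "xmixture" gives "ximrtuxe".

ximrtuxe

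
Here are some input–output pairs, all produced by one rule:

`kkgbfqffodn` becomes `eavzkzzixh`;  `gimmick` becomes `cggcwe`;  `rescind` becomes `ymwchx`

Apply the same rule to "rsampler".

mugjfyl

Looking at the pairs, the operation is to shift every letter 6 places backward in the alphabet (wrapping around), then delete the first character.
Applying both steps to "rsampler": "lmugjfyl", then "mugjfyl".
(Check on "rescind": → "lymwchx" → "ymwchx" ✓)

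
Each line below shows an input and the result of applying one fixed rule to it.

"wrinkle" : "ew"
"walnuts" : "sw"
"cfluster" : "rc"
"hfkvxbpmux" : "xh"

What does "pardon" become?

np

In each case the input is transformed by: move the last character to the front, then keep only the first 2 characters.
On "pardon" that produces "np".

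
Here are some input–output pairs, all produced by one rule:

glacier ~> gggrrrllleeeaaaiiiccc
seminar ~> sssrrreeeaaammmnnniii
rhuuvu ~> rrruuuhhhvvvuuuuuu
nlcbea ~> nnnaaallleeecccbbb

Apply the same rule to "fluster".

Rule — take characters alternately from the front and the back (1st, last, 2nd, 2nd-last, ...), then repeat every character 3 times.
For "fluster", step one produces "frleuts"; step two turns that into "fffrrrllleeeuuutttsss".

fffrrrllleeeuuutttsss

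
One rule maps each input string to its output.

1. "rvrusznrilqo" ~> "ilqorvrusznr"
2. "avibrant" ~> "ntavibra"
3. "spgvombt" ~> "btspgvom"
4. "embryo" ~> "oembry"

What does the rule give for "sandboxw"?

Looking at the pairs, the operation is to move the first 2 characters to the end (rotate left by 2), then swap the front and back halves of the string.
On "sandboxw": the first step gives "ndboxwsa", and the second then gives "xwsandbo".

xwsandbo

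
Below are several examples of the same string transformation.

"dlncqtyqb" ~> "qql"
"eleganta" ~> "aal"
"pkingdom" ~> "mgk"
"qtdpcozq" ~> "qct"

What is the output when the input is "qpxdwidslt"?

swp

Rule — keep one character in every 3, starting at position 2 (positions 2nd, 5th, 8th, ...), then reverse the string.
On "qpxdwidslt": the first step gives "pws", and the second then gives "swp".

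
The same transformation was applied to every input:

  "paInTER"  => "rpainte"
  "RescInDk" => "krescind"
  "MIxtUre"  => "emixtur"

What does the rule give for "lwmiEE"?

elwmie

Rule — move the last character to the front, then convert every letter to lowercase.
For "lwmiEE", step one produces "ElwmiE"; step two turns that into "elwmie".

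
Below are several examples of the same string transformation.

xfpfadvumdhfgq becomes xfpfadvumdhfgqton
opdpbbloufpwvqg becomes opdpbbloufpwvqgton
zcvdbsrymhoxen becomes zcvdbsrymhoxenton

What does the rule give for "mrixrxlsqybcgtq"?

mrixrxlsqybcgtqton

Looking at the pairs, the operation is to append "ton".
For "mrixrxlsqybcgtq" the result is "mrixrxlsqybcgtqton".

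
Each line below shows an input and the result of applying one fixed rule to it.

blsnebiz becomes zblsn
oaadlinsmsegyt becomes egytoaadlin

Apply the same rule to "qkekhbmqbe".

beqkekh

Rule — swap the front and back halves of the string, then delete the first 3 characters.
Applying both steps to "qkekhbmqbe": "bmqbeqkekh", then "beqkekh".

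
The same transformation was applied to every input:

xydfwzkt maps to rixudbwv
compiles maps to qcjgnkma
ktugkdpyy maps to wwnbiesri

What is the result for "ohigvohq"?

ofmtegfm

In each case the input is transformed by: shift every letter 2 places backward in the alphabet (wrapping around), then reverse the string.
Starting from "ohigvohq": after the first operation, "mfgetmfo"; after the second, "ofmtegfm".
(Check on "xydfwzkt": → "vwbduxir" → "rixudbwv" ✓)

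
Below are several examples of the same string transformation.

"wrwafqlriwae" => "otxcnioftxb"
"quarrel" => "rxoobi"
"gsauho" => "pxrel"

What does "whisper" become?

Each output is the input with this applied: delete the first character, then shift every letter 3 places backward in the alphabet (wrapping around).
On "whisper": the first step gives "hisper", and the second then gives "efpmbo".

efpmbo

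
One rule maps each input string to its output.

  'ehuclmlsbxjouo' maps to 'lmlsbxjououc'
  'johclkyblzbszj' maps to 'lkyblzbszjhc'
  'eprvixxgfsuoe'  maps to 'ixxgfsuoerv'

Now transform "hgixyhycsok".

The rule is to delete the first 2 characters, then move the first 2 characters to the end (rotate left by 2).
Applying both steps to "hgixyhycsok": "ixyhycsok", then "yhycsokix".

yhycsokix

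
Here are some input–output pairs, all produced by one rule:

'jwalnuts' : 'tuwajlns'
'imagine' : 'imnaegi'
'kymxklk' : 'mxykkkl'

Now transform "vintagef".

ntvaefgi

In each case the input is transformed by: sort the characters into alphabetical order, then move the last 3 characters to the front (rotate right by 3).
For "vintagef", step one produces "aefgintv"; step two turns that into "ntvaefgi".
(Check on "jwalnuts": → "ajlnstuw" → "tuwajlns" ✓)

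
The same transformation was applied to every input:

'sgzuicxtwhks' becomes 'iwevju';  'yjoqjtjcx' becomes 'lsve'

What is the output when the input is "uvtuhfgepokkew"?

The transformation: keep every other character starting from the second (positions 2nd, 4th, 6th, ...), then shift every letter 2 places forward in the alphabet (wrapping around).
For "uvtuhfgepokkew", step one produces "vufeokw"; step two turns that into "xwhgqmy".
(Check on "yjoqjtjcx": → "jqtc" → "lsve" ✓)

xwhgqmy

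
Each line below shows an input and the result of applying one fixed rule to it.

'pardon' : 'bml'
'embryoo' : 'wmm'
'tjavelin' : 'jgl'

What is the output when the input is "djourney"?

Rule — shift every letter 2 places backward in the alphabet (wrapping around), then keep only the last 3 characters.
On "djourney": the first step gives "bhmsplcw", and the second then gives "lcw".

lcw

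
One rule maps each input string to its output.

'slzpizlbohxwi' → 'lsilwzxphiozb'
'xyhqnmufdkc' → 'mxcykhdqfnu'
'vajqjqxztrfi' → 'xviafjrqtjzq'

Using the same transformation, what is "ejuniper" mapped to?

The rule is to take characters alternately from the front and the back (1st, last, 2nd, 2nd-last, ...), then move the last character to the front.
"ejuniper" → "erjeupni" → "ierjeupn".
(Check on "xyhqnmufdkc": → "xcykhdqfnum" → "mxcykhdqfnu" ✓)

ierjeupn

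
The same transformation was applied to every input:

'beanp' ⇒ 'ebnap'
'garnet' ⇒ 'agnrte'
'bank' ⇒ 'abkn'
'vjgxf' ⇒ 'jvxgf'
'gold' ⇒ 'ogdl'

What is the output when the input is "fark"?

afkr

Rule — swap each adjacent pair of characters (1↔2, 3↔4, ...).
Doing the same to "fark": "afkr".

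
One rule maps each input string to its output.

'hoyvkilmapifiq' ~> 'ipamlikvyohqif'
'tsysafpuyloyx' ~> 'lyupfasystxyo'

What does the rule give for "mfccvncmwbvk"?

What's happening: reverse the string, then move the first 3 characters to the end (rotate left by 3).
For "mfccvncmwbvk" the result is "wmcnvccfmkvb".

wmcnvccfmkvb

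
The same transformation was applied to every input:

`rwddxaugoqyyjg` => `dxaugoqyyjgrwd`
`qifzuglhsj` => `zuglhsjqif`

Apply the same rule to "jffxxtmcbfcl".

Rule — move the first 3 characters to the end (rotate left by 3).
Applying that to "jffxxtmcbfcl" gives "xxtmcbfcljff".

xxtmcbfcljff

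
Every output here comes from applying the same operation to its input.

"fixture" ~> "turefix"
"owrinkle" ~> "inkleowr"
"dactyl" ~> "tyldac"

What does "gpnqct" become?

Each output is the input with this applied: move the first 3 characters to the end (rotate left by 3).
Applying that to "gpnqct" gives "qctgpn".

qctgpn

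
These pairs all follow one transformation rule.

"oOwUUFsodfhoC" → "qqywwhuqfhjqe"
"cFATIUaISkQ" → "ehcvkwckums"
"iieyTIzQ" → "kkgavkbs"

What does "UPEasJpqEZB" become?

wrgculrsgbd

The transformation: shift every letter 2 places forward in the alphabet (wrapping around), then convert every letter to lowercase.
Working it through for "UPEasJpqEZB": intermediate "WRGcuLrsGBD", final "wrgculrsgbd".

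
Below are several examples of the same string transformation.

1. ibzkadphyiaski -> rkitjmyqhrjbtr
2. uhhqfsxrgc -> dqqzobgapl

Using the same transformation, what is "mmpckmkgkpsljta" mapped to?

Looking at the pairs, the operation is to shift every letter 9 places forward in the alphabet (wrapping around).
Applying that to "mmpckmkgkpsljta" gives "vvyltvtptybuscj".

vvyltvtptybuscj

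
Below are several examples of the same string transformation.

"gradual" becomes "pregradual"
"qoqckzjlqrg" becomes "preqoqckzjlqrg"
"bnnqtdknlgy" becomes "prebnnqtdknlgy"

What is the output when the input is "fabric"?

The rule is to prepend "pre".
Doing the same to "fabric": "prefabric".

prefabric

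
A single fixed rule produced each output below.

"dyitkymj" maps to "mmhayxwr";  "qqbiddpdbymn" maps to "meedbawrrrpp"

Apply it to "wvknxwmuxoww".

Each output is the input with this applied: sort the characters into reverse alphabetical order, then shift every letter 12 places backward in the alphabet (wrapping around).
"wvknxwmuxoww" → "xxwwwwvuonmk" → "llkkkkjicbay".

llkkkkjicbay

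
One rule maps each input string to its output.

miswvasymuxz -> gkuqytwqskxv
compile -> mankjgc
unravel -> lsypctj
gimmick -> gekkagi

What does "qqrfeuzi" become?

oodpscgx

What's happening: swap each adjacent pair of characters (1↔2, 3↔4, ...), then shift every letter 2 places backward in the alphabet (wrapping around).
For "qqrfeuzi", step one produces "qqfrueiz"; step two turns that into "oodpscgx".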